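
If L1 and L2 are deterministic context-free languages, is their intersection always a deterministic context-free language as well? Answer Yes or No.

DCFLs are closed under complement (normalise the DPDA to read all of its input, then flip the verdict). If they were also closed under intersection, De Morgan would make them closed under union; but {aⁿbⁿ : n≥0} and {aⁿb²ⁿ : n≥0} are DCFLs (push the a's; pop one per b, respectively one per two b's) whose union no deterministic PDA accepts: a DPDA for it would have a single run on aⁿb²ⁿ, accepting after the prefix aⁿbⁿ and accepting again after n more b's; an ordinary PDA that simulates it on a's and b's and, at any moment when it is accepting, may switch to reading only a fresh letter c while feeding each c to the simulation as a b, would accept aⁱbʲcᵏ (k≥1) exactly when both aⁱbʲ and aⁱbʲ⁺ᵏ are in the language, i.e. its language intersected with the regular set a*b*c⁺ would be exactly {aⁿbⁿcⁿ : n≥1} — impossible, since context-free languages are closed under intersection with regular sets and {aⁿbⁿcⁿ} is not context-free.

No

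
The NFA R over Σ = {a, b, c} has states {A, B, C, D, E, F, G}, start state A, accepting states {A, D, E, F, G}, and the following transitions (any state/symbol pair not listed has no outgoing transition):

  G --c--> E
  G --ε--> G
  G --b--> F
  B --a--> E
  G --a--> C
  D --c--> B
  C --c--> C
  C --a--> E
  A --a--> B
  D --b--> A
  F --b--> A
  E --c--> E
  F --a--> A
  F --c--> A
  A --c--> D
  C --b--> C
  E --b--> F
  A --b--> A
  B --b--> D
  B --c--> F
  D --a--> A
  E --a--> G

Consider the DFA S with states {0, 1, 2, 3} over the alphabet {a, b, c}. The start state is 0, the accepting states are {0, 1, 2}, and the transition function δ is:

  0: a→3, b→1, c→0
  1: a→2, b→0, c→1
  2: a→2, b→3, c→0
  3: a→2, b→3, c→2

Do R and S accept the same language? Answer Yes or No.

No

The string ab is accepted by R but rejected by S.
So L(R) ≠ L(S).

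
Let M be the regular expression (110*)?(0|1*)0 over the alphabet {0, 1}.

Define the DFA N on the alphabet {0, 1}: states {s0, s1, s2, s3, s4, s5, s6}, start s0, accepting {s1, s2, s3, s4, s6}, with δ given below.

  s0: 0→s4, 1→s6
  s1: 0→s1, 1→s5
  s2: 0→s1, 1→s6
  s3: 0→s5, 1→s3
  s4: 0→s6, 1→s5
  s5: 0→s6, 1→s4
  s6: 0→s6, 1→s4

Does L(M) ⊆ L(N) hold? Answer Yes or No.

Converting the expression M to a DFA (subset construction, then merging equivalent states) gives the minimal DFA with states {m0, m1, m2, m3, m4, m5, m6, m7}, start state m0, accepting states {m1, m3, m6} and transitions m0: 0→m1, 1→m2; m1: 0→m3, 1→m4; m2: 0→m3, 1→m5; m3: 0→m4, 1→m4; m4: 0→m4, 1→m4; m5: 0→m6, 1→m7; m6: 0→m6, 1→m7; m7: 0→m3, 1→m7.
Exploring the product automaton M × N from the start pair (m0, s0), following both machines on each input symbol, reaches 11 state pairs: (m0, s0), (m1, s4), (m2, s6), (m3, s6), (m4, s5), (m5, s4), (m4, s6), (m4, s4), (m6, s6), (m7, s5), (m7, s4).
M accepts in {m1, m3, m6} and N accepts in {s1, s2, s3, s4, s6}. The reachable pairs whose M-component is accepting are (m1, s4), (m3, s6), (m6, s6); in each of them the N-component is accepting too, so the product for L(M) \ L(N) (M-component accepting, N-component rejecting) has no reachable accepting pair and the difference is empty.
Hence every string in L(M) is also in L(N).

Yes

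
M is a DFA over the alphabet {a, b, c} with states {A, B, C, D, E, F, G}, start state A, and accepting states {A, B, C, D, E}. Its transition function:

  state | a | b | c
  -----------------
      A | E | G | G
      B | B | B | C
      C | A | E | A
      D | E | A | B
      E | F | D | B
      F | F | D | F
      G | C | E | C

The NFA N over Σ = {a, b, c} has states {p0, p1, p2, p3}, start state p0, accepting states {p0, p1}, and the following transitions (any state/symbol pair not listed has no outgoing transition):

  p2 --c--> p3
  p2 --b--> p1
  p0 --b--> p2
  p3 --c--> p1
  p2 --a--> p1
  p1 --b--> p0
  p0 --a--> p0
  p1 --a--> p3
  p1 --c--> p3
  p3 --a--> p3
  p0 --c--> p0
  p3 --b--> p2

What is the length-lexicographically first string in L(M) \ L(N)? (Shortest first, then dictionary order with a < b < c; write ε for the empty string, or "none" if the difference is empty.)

ab

The string ab is accepted by M but not by N.
No shorter string lies in the difference, and ab is the lexicographically first length-2 string in L(M) \ L(N).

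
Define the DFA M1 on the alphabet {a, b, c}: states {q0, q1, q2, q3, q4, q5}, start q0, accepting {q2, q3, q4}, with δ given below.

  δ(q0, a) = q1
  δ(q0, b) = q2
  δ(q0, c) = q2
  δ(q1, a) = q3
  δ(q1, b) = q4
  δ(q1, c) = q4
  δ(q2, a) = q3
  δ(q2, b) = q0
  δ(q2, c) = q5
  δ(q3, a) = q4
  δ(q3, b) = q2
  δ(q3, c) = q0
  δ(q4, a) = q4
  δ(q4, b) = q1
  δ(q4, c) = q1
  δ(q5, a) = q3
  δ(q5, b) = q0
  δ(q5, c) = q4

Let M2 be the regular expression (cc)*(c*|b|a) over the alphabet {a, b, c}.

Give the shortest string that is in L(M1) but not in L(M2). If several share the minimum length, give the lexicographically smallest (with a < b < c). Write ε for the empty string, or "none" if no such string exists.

aa

The string aa is accepted by M1 but not by M2.
No shorter string lies in the difference, and aa is the lexicographically first length-2 string in L(M1) \ L(M2).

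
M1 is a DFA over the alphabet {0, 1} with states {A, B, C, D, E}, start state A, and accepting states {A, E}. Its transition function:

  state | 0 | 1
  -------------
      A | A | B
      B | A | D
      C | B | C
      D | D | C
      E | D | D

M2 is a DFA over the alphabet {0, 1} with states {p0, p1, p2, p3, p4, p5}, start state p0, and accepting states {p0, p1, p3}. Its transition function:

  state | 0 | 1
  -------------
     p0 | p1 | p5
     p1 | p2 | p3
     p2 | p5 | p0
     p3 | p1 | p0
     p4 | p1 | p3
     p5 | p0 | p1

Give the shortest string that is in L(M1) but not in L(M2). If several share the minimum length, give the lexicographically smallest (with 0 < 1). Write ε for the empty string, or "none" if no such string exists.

00

The string 00 is accepted by M1 but not by M2.
No shorter string lies in the difference, and 00 is the lexicographically first length-2 string in L(M1) \ L(M2).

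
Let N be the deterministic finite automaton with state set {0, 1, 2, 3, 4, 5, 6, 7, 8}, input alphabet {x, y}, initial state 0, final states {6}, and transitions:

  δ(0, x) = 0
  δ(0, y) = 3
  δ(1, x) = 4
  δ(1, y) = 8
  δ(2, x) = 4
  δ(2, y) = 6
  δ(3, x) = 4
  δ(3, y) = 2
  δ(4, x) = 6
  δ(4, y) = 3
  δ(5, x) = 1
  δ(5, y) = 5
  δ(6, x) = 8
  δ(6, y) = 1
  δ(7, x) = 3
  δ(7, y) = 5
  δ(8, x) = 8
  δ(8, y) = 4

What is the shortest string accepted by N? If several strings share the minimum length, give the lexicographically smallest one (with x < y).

A breadth-first search from 0 reaches an accepting state first via the path 0 → 3 → 4 → 6 on input yxx.
No string of length < 3 is accepted (BFS exhausts all shorter strings without reaching an accepting state), and yxx is the lexicographically least accepting string of length 3.

yxx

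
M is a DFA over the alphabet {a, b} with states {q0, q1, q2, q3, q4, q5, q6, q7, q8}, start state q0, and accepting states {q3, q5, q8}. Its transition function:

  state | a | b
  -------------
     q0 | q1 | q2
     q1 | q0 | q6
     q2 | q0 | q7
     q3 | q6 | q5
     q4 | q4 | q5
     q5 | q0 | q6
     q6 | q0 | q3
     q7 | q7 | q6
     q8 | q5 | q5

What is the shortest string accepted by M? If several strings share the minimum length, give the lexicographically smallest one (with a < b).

abb

A breadth-first search from q0 reaches an accepting state first via the path q0 → q1 → q6 → q3 on input abb.
No string of length < 3 is accepted (BFS exhausts all shorter strings without reaching an accepting state), and abb is the lexicographically least accepting string of length 3.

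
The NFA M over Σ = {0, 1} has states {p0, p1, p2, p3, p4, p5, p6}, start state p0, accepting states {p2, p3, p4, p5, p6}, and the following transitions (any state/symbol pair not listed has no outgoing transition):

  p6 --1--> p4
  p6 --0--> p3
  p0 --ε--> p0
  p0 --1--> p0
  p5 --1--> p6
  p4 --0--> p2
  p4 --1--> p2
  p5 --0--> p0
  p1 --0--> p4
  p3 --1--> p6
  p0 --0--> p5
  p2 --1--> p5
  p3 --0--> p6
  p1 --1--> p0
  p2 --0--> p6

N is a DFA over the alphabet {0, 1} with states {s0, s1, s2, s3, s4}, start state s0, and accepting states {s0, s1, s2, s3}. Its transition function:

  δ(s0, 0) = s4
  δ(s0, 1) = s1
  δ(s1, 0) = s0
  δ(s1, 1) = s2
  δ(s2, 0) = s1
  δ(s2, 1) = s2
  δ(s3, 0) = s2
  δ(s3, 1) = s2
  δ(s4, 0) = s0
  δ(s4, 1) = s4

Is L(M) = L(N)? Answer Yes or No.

The string 0 is accepted by M but rejected by N.
So L(M) ≠ L(N).

No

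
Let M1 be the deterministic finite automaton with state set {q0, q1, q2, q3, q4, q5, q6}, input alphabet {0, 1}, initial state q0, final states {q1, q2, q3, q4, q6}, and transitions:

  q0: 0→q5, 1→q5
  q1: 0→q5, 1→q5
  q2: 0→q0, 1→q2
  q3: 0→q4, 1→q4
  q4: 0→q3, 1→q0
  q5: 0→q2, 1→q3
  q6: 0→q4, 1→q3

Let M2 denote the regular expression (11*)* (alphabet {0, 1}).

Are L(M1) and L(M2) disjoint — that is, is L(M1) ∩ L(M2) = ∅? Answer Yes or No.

No

The string 11 is accepted by both M1 and M2.
Hence L(M1) ∩ L(M2) ≠ ∅.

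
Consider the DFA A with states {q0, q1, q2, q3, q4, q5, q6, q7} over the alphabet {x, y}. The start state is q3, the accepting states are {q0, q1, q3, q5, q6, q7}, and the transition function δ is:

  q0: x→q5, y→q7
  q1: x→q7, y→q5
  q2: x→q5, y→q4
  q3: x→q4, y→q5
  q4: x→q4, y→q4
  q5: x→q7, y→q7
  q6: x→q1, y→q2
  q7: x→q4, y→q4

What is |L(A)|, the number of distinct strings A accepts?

The useful subgraph on states {q3, q5, q7} is acyclic, so L(A) is finite; the longest accepting path visits 3 useful states, giving maximum string length 2.
Counting accepting paths from q3 by length: 1 of length 0, 1 of length 1, 2 of length 2. Total 4.

4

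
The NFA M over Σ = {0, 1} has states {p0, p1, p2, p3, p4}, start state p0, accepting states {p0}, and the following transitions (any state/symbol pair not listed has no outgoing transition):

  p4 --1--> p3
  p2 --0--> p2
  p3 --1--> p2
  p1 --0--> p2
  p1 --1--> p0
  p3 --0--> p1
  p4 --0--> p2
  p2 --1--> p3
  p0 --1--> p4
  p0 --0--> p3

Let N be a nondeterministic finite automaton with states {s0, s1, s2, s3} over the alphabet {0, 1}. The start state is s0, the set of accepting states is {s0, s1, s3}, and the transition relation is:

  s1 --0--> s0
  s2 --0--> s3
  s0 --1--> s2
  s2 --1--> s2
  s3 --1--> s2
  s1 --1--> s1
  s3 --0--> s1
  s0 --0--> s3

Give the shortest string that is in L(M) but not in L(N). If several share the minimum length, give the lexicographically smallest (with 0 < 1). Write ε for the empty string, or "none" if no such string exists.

1101

The string 1101 is accepted by M but not by N.
No shorter string lies in the difference, and 1101 is the lexicographically first length-4 string in L(M) \ L(N).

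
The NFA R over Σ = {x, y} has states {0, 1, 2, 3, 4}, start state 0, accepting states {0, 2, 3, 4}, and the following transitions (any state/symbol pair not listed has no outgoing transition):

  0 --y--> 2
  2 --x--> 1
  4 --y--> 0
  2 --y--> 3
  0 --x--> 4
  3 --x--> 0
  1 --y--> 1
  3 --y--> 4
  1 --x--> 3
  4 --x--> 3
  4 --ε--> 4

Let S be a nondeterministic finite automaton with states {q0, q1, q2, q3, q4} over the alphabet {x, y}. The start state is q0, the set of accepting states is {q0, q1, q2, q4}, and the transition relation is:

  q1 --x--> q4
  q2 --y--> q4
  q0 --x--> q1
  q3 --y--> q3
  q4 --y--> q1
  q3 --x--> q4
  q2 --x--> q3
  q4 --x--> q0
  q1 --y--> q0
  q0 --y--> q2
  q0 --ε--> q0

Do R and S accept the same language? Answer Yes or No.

Exploring the product automaton R × S from the start pair (0, q0), following both machines on each input symbol, reaches 5 state pairs: (0, q0), (4, q1), (2, q2), (3, q4), (1, q3).
R accepts in {0, 2, 3, 4} and S accepts in {q0, q1, q2, q4}. In every reachable pair the two components are either both accepting — (0, q0), (4, q1), (2, q2), (3, q4) — or both non-accepting, so no string is accepted by exactly one of the machines: L(R) \ L(S) and L(S) \ L(R) are both empty.
Hence every string is accepted by R iff it is accepted by S, and the two languages coincide.

Yes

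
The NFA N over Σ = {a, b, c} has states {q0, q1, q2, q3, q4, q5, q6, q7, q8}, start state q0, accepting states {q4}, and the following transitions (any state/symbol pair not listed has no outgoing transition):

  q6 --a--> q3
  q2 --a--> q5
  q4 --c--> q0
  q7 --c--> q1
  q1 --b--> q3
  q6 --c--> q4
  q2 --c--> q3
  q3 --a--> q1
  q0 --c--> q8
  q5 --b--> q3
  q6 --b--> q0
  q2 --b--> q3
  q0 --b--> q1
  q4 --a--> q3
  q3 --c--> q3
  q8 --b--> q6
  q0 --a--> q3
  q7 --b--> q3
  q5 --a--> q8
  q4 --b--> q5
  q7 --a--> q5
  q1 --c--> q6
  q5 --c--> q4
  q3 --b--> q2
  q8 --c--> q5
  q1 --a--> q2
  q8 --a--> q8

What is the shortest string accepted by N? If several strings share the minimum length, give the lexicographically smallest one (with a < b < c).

A breadth-first search from q0 reaches an accepting state first via the path q0 → q1 → q6 → q4 on input bcc.
No string of length < 3 is accepted (BFS exhausts all shorter strings without reaching an accepting state), and bcc is the lexicographically least accepting string of length 3.

bcc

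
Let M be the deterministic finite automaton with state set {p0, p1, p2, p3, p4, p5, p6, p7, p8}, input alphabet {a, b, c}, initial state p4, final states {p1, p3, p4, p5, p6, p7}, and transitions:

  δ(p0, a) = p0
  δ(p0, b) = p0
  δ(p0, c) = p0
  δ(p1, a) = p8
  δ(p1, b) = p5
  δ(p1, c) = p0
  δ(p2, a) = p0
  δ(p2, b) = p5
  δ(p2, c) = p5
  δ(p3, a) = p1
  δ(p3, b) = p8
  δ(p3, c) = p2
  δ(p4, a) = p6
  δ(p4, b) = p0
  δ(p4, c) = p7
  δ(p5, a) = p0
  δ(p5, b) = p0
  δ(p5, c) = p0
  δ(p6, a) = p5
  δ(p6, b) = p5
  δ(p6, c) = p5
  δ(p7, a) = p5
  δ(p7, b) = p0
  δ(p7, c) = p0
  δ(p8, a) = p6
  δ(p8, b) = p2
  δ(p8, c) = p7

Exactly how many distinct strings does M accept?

7

The useful subgraph on states {p4, p5, p6, p7} is acyclic, so L(M) is finite; the longest accepting path visits 3 useful states, giving maximum string length 2.
Counting accepting paths from p4 by length: 1 of length 0, 2 of length 1, 4 of length 2. Total 7.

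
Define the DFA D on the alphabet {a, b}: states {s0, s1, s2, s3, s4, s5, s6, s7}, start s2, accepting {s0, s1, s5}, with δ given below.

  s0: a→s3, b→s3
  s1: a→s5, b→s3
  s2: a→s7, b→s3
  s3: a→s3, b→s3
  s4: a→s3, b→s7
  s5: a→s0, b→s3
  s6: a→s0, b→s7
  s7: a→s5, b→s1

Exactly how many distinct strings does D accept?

The useful subgraph on states {s0, s1, s2, s5, s7} is acyclic, so L(D) is finite; the longest accepting path visits 5 useful states, giving maximum string length 4.
Counting accepting paths from s2 by length: 2 of length 2, 2 of length 3, 1 of length 4. Total 5.

5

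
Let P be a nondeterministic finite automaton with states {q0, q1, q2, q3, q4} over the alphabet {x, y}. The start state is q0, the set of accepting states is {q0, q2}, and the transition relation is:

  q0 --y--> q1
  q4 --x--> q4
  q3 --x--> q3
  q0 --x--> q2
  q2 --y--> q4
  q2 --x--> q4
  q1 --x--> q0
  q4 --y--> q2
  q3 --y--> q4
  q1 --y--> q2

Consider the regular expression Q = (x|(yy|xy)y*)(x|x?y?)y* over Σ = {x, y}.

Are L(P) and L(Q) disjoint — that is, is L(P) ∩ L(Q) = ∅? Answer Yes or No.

The string x is accepted by both P and Q.
Hence L(P) ∩ L(Q) ≠ ∅.

No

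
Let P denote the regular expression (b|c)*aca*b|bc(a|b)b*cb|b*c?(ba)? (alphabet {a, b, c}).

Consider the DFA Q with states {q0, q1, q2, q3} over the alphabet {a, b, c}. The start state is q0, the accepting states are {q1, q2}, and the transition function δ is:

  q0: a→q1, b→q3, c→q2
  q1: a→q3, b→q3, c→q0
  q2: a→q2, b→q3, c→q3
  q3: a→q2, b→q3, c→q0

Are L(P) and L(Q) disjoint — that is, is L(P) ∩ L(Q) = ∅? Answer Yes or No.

No

The string c is accepted by both P and Q.
Hence L(P) ∩ L(Q) ≠ ∅.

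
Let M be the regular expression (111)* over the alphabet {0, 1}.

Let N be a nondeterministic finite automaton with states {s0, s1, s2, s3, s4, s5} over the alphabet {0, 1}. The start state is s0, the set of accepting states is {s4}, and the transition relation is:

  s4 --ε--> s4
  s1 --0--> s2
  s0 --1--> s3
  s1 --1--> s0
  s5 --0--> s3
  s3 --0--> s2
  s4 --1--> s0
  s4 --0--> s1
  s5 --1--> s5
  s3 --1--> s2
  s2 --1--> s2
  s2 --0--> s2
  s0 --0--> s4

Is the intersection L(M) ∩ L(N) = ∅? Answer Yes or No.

Yes

Converting the expression M to a DFA (subset construction, then merging equivalent states) gives the minimal DFA with states {m0, m1, m2, m3}, start state m0, accepting states {m0} and transitions m0: 0→m1, 1→m2; m1: 0→m1, 1→m1; m2: 0→m1, 1→m3; m3: 0→m1, 1→m0.
Exploring the product automaton M × N from the start pair (m0, s0), following both machines on each input symbol, reaches 10 state pairs: (m0, s0), (m1, s4), (m2, s3), (m1, s1), (m1, s0), (m1, s2), (m3, s2), (m1, s3), (m0, s2), (m2, s2).
M accepts in {m0} and N accepts in {s4}; no reachable pair has both components accepting, so no string drives both machines to acceptance simultaneously and L(M) ∩ L(N) = ∅.
So no string is accepted by both, and the intersection is empty.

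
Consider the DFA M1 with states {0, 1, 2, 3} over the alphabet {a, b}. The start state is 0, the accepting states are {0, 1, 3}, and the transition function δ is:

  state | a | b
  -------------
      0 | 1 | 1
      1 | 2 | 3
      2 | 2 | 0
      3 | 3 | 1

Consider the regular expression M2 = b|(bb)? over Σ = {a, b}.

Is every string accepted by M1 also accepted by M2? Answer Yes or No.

The string a is in L(M1) but not in L(M2).
So L(M1) ⊄ L(M2).

No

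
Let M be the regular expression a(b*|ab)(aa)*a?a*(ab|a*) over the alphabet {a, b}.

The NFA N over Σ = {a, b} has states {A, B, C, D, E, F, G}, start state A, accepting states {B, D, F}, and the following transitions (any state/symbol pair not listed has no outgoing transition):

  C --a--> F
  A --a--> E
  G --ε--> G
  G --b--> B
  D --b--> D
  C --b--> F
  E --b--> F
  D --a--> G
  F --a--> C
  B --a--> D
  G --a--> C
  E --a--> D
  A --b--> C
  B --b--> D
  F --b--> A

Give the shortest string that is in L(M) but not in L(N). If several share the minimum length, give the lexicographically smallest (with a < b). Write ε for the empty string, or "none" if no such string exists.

a

The string a is accepted by M but not by N.
No shorter string lies in the difference, and a is the lexicographically first length-1 string in L(M) \ L(N).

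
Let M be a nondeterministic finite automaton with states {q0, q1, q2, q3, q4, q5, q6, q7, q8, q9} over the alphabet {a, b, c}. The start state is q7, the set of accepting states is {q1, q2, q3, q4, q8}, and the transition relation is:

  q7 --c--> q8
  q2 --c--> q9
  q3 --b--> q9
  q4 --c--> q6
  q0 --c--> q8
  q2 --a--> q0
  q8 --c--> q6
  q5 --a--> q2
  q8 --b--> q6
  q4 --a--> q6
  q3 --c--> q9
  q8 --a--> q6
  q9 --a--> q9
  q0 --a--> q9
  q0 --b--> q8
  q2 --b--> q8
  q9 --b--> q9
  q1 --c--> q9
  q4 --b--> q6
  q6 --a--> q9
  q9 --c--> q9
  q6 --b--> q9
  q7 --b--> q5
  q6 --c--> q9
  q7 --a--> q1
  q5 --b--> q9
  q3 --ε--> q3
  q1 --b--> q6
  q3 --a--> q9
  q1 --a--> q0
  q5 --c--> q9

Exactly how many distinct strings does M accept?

8

The useful subgraph on states {q0, q1, q2, q5, q7, q8} is acyclic, so L(M) is finite; the longest accepting path visits 5 useful states, giving maximum string length 4.
Counting accepting paths from q7 by length: 2 of length 1, 1 of length 2, 3 of length 3, 2 of length 4. Total 8.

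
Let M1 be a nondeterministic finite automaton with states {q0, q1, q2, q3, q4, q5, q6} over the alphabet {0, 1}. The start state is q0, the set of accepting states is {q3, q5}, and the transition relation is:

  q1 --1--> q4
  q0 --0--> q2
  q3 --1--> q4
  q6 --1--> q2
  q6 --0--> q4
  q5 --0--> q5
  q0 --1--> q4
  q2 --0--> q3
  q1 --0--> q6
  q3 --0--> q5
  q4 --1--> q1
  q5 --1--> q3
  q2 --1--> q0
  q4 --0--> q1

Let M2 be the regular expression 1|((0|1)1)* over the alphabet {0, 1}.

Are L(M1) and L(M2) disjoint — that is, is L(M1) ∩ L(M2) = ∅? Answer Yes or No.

Yes

Converting the expression M2 to a DFA (subset construction, then merging equivalent states) gives the minimal DFA with states {r0, r1, r2, r3, r4}, start state r0, accepting states {r0, r2, r4} and transitions r0: 0→r1, 1→r2; r1: 0→r3, 1→r4; r2: 0→r3, 1→r4; r3: 0→r3, 1→r3; r4: 0→r1, 1→r1.
Exploring the product automaton M1 × M2 from the start pair (q0, r0), following both machines on each input symbol, reaches 19 state pairs: (q0, r0), (q2, r1), (q4, r2), (q3, r3), (q0, r4), (q1, r3), (q1, r4), (q5, r3), (q4, r3), (q4, r1), (q6, r3), (q6, r1), (q2, r3), (q2, r4), (q0, r3), (q3, r1), (q0, r1), (q4, r4), (q1, r1).
M1 accepts in {q3, q5} and M2 accepts in {r0, r2, r4}; no reachable pair has both components accepting, so no string drives both machines to acceptance simultaneously and L(M1) ∩ L(M2) = ∅.
So no string is accepted by both, and the intersection is empty.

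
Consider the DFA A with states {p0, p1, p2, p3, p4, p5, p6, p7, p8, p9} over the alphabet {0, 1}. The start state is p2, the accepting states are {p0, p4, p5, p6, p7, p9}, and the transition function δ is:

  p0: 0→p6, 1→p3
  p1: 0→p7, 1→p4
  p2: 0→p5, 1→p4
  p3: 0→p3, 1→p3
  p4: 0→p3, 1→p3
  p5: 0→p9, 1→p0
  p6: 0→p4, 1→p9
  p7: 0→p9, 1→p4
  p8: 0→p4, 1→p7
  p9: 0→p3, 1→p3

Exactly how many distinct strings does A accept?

7

The useful subgraph on states {p0, p2, p4, p5, p6, p9} is acyclic, so L(A) is finite; the longest accepting path visits 5 useful states, giving maximum string length 4.
Counting accepting paths from p2 by length: 2 of length 1, 2 of length 2, 1 of length 3, 2 of length 4. Total 7.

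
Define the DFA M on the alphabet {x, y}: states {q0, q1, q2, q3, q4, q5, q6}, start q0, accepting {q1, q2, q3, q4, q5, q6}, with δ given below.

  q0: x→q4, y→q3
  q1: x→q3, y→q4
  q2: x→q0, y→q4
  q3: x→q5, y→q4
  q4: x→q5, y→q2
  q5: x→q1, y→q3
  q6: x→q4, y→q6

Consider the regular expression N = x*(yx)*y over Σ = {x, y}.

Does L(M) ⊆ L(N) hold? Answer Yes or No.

The string x is in L(M) but not in L(N).
So L(M) ⊄ L(N).

No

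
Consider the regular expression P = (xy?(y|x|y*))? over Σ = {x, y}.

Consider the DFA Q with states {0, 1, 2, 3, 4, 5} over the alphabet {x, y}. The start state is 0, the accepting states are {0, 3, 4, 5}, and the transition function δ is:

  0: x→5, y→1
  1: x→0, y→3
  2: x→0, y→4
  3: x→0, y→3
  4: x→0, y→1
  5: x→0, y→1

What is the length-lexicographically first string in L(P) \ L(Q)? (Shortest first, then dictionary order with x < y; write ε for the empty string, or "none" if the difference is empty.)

The string xy is accepted by P but not by Q.
No shorter string lies in the difference, and xy is the lexicographically first length-2 string in L(P) \ L(Q).

xy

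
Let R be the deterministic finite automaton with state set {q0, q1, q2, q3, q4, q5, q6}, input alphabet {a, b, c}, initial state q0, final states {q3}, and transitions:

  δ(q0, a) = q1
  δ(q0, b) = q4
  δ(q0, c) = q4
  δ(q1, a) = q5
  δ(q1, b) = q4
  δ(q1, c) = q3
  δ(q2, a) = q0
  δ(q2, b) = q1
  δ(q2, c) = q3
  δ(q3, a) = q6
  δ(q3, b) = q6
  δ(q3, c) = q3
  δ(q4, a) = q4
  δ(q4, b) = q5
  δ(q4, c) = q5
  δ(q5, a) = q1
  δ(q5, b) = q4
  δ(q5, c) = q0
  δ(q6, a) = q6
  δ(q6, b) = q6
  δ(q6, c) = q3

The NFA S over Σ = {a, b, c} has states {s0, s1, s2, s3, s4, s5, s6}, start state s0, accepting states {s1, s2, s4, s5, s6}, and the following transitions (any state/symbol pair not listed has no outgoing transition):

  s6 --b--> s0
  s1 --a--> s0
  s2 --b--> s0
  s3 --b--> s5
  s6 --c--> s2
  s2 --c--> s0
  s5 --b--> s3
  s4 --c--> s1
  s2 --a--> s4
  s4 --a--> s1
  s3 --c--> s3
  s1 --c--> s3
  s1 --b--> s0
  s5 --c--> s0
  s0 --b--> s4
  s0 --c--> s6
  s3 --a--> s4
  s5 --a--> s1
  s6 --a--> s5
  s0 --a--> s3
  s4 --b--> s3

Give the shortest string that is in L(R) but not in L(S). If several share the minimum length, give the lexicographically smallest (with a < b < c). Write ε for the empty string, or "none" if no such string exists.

ac

The string ac is accepted by R but not by S.
No shorter string lies in the difference, and ac is the lexicographically first length-2 string in L(R) \ L(S).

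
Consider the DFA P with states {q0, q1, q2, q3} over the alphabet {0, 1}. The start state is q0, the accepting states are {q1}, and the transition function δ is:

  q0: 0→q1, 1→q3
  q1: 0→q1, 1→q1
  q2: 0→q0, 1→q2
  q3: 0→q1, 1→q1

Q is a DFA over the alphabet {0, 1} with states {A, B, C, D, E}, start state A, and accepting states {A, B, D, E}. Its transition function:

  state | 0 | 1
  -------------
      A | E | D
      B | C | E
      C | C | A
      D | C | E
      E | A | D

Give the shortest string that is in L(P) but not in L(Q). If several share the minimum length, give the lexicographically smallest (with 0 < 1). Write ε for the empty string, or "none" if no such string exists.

10

The string 10 is accepted by P but not by Q.
No shorter string lies in the difference, and 10 is the lexicographically first length-2 string in L(P) \ L(Q).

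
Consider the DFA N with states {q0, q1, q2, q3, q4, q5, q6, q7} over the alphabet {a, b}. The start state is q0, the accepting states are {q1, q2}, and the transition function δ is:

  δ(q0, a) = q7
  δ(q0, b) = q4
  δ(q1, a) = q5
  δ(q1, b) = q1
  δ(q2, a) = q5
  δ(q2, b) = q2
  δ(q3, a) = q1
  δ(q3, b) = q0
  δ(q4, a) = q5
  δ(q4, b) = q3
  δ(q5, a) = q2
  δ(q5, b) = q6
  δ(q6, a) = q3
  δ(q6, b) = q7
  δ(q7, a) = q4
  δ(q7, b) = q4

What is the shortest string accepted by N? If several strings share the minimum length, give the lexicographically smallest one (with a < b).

A breadth-first search from q0 reaches an accepting state first via the path q0 → q4 → q5 → q2 on input baa.
No string of length < 3 is accepted (BFS exhausts all shorter strings without reaching an accepting state), and baa is the lexicographically least accepting string of length 3.

baa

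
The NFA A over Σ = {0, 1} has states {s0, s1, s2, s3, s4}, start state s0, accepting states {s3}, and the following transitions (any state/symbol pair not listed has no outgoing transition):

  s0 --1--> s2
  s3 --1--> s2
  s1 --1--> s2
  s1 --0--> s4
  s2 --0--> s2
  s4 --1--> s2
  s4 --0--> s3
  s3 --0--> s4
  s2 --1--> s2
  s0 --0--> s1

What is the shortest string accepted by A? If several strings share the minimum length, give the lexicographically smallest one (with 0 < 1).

A breadth-first search from s0 reaches an accepting state first via the path s0 → s1 → s4 → s3 on input 000.
No string of length < 3 is accepted (BFS exhausts all shorter strings without reaching an accepting state), and 000 is the lexicographically least accepting string of length 3.

000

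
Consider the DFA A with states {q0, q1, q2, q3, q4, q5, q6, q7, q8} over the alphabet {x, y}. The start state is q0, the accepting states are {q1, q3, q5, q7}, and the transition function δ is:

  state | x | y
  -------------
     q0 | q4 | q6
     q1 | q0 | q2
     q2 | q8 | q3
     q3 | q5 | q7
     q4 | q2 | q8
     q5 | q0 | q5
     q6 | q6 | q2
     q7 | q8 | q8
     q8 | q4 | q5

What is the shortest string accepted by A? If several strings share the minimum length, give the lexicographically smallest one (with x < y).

xxy

A breadth-first search from q0 reaches an accepting state first via the path q0 → q4 → q2 → q3 on input xxy.
No string of length < 3 is accepted (BFS exhausts all shorter strings without reaching an accepting state), and xxy is the lexicographically least accepting string of length 3.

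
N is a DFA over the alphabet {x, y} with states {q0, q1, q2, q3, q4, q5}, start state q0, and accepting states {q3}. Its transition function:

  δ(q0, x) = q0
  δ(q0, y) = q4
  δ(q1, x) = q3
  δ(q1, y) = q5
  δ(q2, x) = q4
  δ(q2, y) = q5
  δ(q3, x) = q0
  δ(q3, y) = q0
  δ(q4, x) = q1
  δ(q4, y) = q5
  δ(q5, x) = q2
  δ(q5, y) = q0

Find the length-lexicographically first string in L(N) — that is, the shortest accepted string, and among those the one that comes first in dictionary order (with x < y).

yxx

A breadth-first search from q0 reaches an accepting state first via the path q0 → q4 → q1 → q3 on input yxx.
No string of length < 3 is accepted (BFS exhausts all shorter strings without reaching an accepting state), and yxx is the lexicographically least accepting string of length 3.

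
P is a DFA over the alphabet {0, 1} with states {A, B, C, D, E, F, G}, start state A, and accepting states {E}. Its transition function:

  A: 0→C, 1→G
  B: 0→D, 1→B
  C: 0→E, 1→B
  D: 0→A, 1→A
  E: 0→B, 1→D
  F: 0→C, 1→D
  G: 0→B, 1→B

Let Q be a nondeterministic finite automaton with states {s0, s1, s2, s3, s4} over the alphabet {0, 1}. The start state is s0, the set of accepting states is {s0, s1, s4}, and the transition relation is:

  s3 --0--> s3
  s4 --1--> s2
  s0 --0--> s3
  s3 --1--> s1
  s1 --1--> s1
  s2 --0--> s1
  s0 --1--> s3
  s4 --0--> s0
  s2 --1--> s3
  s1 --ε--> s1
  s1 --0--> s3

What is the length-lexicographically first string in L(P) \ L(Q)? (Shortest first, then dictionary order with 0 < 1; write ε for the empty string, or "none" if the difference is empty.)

The string 00 is accepted by P but not by Q.
No shorter string lies in the difference, and 00 is the lexicographically first length-2 string in L(P) \ L(Q).

00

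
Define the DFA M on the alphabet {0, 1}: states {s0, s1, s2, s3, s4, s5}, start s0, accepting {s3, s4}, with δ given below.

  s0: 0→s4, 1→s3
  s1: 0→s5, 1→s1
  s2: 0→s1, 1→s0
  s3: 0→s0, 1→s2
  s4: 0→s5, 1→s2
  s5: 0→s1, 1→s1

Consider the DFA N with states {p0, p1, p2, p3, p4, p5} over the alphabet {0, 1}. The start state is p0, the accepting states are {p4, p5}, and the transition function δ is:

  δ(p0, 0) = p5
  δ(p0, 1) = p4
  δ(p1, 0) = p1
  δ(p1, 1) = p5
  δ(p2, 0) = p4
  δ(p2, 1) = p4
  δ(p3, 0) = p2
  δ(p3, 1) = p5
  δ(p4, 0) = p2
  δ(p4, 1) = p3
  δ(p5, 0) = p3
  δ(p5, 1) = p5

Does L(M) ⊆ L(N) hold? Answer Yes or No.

No

The string 0110 is in L(M) but not in L(N).
So L(M) ⊄ L(N).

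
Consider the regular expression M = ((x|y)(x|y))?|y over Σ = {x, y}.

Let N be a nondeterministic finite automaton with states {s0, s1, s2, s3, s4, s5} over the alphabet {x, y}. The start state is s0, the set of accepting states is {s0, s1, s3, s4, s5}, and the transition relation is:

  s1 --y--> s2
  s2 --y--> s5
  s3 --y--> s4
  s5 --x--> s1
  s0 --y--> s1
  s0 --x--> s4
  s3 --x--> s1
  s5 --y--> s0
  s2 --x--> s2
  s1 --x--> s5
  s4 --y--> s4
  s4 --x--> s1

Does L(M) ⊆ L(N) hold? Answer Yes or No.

The string yy is in L(M) but not in L(N).
So L(M) ⊄ L(N).

No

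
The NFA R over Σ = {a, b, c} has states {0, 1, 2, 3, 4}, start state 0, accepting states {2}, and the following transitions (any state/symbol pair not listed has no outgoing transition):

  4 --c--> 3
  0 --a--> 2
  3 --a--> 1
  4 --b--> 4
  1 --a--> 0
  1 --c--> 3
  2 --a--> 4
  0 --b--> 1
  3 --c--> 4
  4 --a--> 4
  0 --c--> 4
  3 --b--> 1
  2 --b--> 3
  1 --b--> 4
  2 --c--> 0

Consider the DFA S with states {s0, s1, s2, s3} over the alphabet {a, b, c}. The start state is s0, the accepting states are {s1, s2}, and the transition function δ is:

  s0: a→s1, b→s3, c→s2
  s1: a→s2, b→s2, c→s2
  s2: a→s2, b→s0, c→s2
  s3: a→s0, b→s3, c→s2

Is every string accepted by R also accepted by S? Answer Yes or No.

Yes

Exploring the product automaton R × S from the start pair (0, s0), following both machines on each input symbol, reaches 15 state pairs: (0, s0), (2, s1), (1, s3), (4, s2), (3, s2), (0, s2), (4, s3), (4, s0), (1, s2), (1, s0), (2, s2), (4, s1), (0, s1), (3, s0), (1, s1).
R accepts in {2} and S accepts in {s1, s2}. The reachable pairs whose R-component is accepting are (2, s1), (2, s2); in each of them the S-component is accepting too, so the product for L(R) \ L(S) (R-component accepting, S-component rejecting) has no reachable accepting pair and the difference is empty.
Hence every string in L(R) is also in L(S).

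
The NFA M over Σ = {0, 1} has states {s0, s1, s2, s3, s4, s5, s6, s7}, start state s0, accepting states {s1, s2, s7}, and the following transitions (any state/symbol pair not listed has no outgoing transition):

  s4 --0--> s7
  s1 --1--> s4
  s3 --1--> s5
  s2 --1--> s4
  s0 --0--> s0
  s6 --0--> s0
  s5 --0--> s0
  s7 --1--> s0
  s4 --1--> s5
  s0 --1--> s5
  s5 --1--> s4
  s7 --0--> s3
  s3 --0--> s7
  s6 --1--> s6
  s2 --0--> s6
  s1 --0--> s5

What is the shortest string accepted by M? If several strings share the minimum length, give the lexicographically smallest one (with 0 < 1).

110

A breadth-first search from s0 reaches an accepting state first via the path s0 → s5 → s4 → s7 on input 110.
No string of length < 3 is accepted (BFS exhausts all shorter strings without reaching an accepting state), and 110 is the lexicographically least accepting string of length 3.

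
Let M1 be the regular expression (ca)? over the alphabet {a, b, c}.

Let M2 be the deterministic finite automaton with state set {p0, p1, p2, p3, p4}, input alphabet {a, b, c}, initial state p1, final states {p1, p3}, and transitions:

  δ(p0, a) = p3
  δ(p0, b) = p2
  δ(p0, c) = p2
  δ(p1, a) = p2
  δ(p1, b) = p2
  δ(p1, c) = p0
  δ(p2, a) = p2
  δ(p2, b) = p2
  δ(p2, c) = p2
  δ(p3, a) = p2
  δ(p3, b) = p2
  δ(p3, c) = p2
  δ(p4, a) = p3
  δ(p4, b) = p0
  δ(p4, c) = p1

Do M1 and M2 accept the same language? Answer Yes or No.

Yes

Converting the expression M1 to a DFA (subset construction, then merging equivalent states) gives the minimal DFA with states {r0, r1, r2, r3}, start state r0, accepting states {r0, r3} and transitions r0: a→r1, b→r1, c→r2; r1: a→r1, b→r1, c→r1; r2: a→r3, b→r1, c→r1; r3: a→r1, b→r1, c→r1.
Exploring the product automaton M1 × M2 from the start pair (r0, p1), following both machines on each input symbol, reaches 4 state pairs: (r0, p1), (r1, p2), (r2, p0), (r3, p3).
M1 accepts in {r0, r3} and M2 accepts in {p1, p3}. In every reachable pair the two components are either both accepting — (r0, p1), (r3, p3) — or both non-accepting, so no string is accepted by exactly one of the machines: L(M1) \ L(M2) and L(M2) \ L(M1) are both empty.
Hence every string is accepted by M1 iff it is accepted by M2, and the two languages coincide.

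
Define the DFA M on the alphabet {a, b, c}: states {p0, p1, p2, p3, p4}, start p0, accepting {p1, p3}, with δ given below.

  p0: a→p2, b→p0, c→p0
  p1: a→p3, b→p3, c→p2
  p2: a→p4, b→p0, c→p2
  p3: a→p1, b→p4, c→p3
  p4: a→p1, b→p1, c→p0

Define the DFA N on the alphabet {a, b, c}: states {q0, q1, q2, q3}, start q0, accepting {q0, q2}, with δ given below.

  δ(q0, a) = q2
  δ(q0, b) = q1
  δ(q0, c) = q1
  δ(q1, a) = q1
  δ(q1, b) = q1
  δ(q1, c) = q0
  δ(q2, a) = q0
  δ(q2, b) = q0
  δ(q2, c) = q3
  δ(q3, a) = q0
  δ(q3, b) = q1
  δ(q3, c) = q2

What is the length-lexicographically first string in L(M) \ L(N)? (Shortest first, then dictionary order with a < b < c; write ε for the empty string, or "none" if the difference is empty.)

The string aab is accepted by M but not by N.
No shorter string lies in the difference, and aab is the lexicographically first length-3 string in L(M) \ L(N).

aab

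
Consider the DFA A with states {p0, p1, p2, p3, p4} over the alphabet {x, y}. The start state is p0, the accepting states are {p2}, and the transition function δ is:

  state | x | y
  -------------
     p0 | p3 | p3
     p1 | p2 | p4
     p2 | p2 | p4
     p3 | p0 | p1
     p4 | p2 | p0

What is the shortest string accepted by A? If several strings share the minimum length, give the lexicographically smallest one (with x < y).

xyx

A breadth-first search from p0 reaches an accepting state first via the path p0 → p3 → p1 → p2 on input xyx.
No string of length < 3 is accepted (BFS exhausts all shorter strings without reaching an accepting state), and xyx is the lexicographically least accepting string of length 3.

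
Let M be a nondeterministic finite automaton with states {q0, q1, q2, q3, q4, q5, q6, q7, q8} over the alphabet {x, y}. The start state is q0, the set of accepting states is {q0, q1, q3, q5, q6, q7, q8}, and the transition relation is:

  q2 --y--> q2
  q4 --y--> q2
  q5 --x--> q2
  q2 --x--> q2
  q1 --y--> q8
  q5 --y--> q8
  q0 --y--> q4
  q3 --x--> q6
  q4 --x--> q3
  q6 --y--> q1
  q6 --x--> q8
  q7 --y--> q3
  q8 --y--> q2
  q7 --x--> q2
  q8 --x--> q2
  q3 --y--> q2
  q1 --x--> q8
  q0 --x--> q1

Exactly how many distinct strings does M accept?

10

The useful subgraph on states {q0, q1, q3, q4, q6, q8} is acyclic, so L(M) is finite; the longest accepting path visits 6 useful states, giving maximum string length 5.
Counting accepting paths from q0 by length: 1 of length 0, 1 of length 1, 3 of length 2, 1 of length 3, 2 of length 4, 2 of length 5. Total 10.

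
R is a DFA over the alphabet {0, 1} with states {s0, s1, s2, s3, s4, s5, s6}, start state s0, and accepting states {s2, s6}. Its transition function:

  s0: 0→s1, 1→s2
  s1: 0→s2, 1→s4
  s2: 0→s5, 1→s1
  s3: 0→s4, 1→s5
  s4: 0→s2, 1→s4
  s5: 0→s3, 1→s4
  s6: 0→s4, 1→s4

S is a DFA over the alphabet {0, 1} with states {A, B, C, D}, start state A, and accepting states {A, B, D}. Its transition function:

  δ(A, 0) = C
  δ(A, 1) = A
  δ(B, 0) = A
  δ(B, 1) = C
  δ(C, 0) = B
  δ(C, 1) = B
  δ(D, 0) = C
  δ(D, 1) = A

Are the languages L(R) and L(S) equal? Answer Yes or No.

The string 110 is accepted by R but rejected by S.
So L(R) ≠ L(S).

No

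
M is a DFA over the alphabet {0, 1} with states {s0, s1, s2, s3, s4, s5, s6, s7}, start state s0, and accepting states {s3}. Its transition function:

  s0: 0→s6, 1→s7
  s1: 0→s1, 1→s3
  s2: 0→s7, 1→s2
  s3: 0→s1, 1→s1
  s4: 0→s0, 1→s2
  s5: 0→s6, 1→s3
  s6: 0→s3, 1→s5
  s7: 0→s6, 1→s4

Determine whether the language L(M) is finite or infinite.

State s1 is reachable from the start and can reach an accepting state, and it lies on the cycle s1 → s1.
Traversing that cycle any number of times yields accepted strings of unbounded length, so the language is infinite.

infinite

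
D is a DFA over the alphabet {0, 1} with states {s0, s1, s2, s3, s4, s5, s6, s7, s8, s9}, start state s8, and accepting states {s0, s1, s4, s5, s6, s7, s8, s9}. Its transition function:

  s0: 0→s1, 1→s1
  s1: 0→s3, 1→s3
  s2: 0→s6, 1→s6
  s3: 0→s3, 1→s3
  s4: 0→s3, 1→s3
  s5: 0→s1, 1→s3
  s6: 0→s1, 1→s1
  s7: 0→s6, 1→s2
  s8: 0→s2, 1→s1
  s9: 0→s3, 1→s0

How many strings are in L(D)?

8

The useful subgraph on states {s1, s2, s6, s8} is acyclic, so L(D) is finite; the longest accepting path visits 4 useful states, giving maximum string length 3.
Counting accepting paths from s8 by length: 1 of length 0, 1 of length 1, 2 of length 2, 4 of length 3. Total 8.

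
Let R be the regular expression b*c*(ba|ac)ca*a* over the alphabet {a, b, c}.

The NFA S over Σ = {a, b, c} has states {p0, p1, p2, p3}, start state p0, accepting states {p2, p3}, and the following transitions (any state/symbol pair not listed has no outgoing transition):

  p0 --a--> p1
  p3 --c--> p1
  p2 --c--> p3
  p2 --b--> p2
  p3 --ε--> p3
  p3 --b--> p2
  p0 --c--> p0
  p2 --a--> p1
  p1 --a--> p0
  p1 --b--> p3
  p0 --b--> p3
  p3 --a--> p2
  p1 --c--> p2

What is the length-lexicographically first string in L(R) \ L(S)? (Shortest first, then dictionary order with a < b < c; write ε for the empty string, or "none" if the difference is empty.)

The string bacc is accepted by R but not by S.
No shorter string lies in the difference, and bacc is the lexicographically first length-4 string in L(R) \ L(S).

bacc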